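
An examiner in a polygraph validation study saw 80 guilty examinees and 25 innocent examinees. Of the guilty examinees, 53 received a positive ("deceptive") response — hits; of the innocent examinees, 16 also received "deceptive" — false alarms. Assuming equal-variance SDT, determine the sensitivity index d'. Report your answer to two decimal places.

d' = 0.06

H = 53/80 = 0.6625
FA = 16/25 = 0.6400
z(H) = z(0.6625) = 0.4193
z(FA) = z(0.6400) = 0.3585
d' = z(H) − z(FA) = 0.4193 − 0.3585 = 0.0608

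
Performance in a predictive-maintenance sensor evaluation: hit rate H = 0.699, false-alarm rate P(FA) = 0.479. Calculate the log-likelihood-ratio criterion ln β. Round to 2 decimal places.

ln β = -0.13

z(H) = z(0.699) = 0.522
z(FA) = z(0.479) = -0.053
ln β = −½·[z(H)² − z(FA)²] = −0.5 × (0.272 − 0.003) = -0.1345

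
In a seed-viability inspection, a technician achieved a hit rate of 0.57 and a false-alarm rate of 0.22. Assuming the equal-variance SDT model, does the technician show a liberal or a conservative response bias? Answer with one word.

z(H) = 0.176, z(FA) = -0.772
c = −½·(z(H) + z(FA)) = 0.298
c > 0 → conservative criterion (biased toward responding “no”).

conservative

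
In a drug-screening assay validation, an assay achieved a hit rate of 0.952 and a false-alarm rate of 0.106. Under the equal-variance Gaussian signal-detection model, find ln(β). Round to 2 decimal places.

ln β = -0.61

Φ⁻¹(0.952) = 1.665, Φ⁻¹(0.106) = -1.248
ln β = −½·[z(H)² − z(FA)²] = −0.5 × (2.772 − 1.558) = -0.607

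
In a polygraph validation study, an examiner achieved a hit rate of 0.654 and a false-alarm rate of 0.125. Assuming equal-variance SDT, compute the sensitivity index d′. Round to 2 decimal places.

d′ = 1.55

Φ⁻¹(0.654) = 0.3961, Φ⁻¹(0.125) = -1.1503
d' = z(H) − z(FA) = 0.3961 − (-1.1503) = 1.5464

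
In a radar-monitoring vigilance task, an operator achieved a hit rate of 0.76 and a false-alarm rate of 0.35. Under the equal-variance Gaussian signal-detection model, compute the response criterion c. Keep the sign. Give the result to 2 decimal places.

z(H) = 0.7063
z(FA) = -0.3853
c = −½·[z(H) + z(FA)] = −0.5 × (0.7063 + (-0.3853)) = -0.1605
c < 0: the operator has a liberal response bias.

c = -0.16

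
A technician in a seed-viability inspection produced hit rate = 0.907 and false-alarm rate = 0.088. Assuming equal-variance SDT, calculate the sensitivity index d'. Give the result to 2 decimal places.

d' = 2.68

z(0.907) = 1.323, z(0.088) = -1.353
d' = z(H) − z(FA) = 1.323 − (-1.353) = 2.676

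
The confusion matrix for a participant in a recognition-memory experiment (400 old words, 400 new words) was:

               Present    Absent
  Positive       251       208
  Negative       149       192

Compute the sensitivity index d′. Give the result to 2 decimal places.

d′ = 0.28

H = 251/400 = 0.6275
FA = 208/400 = 0.5200
Φ⁻¹(H) = Φ⁻¹(0.6275) = 0.325
Φ⁻¹(FA) = Φ⁻¹(0.5200) = 0.050
d' = z(H) − z(FA) = 0.325 − 0.050 = 0.275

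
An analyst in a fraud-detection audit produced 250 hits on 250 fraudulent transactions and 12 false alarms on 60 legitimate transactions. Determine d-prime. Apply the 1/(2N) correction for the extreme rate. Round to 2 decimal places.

The hit rate is 250/250 = 1, so apply the 1/(2N) correction: H → 1 − 1/(2·250) = 0.99800.
z(H) = z(0.99800) = 2.878
z(FA) = z(0.20000) = -0.842
d' = 2.878 − (-0.842) = 3.720

d-prime = 3.72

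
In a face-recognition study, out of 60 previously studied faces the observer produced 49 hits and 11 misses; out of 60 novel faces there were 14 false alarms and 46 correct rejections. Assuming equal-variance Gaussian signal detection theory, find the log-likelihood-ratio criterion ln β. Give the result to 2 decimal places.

H = 49/60 = 0.8167
FA = 14/60 = 0.2333
z(H) = 0.903
z(FA) = -0.728
ln β = −½·[z(H)² − z(FA)²] = −0.5 × (0.815 − 0.530) = -0.1425

ln β = -0.14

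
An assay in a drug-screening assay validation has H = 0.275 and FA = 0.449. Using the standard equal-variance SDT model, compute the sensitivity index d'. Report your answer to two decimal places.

z(H) = z(0.275) = -0.5978
z(FA) = z(0.449) = -0.1282
d' = z(H) − z(FA) = -0.5978 − (-0.1282) = -0.4696

d' = -0.47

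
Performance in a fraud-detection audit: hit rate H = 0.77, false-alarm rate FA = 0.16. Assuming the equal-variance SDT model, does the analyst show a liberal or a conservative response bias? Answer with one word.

conservative

z(H) = 0.739, z(FA) = -0.994
c = −½·(z(H) + z(FA)) = 0.1275
c > 0 → conservative criterion (biased toward responding “no”).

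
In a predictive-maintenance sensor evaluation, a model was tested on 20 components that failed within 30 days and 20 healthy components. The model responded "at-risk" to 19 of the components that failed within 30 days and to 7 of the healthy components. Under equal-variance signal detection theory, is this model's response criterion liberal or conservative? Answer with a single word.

liberal

z(H) = 1.645, z(FA) = -0.385
c = −½·(z(H) + z(FA)) = -0.630
c < 0 → liberal criterion (biased toward responding “yes”).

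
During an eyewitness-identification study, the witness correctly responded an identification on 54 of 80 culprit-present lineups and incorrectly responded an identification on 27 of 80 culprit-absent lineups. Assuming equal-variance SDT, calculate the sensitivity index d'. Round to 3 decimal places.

d' = 0.873

H = 54/80 = 0.6750
FA = 27/80 = 0.3375
z(0.6750) = 0.4538, z(0.3375) = -0.4193
d' = z(H) − z(FA) = 0.4538 − (-0.4193) = 0.8731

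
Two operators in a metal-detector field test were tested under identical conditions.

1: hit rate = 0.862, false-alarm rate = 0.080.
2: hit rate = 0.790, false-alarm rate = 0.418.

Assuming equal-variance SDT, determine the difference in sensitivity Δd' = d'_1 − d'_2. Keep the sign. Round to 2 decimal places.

1: z(0.862) = 1.089, z(0.080) = -1.405, d' = 2.494
2: z(0.790) = 0.806, z(0.418) = -0.207, d' = 1.013
Δd' = d'_1 − d'_2 = 2.494 − 1.013 = 1.481
1 has the higher sensitivity.

Δd' = 1.48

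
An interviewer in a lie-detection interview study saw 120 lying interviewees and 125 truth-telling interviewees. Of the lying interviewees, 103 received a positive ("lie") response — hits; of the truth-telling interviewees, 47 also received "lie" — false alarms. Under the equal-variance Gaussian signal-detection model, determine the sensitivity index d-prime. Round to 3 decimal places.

H = 103/120 = 0.8583
FA = 47/125 = 0.3760
Φ⁻¹(H) = Φ⁻¹(0.8583) = 1.0727
Φ⁻¹(FA) = Φ⁻¹(0.3760) = -0.3160
d' = z(H) − z(FA) = 1.0727 − (-0.3160) = 1.3887

d-prime = 1.389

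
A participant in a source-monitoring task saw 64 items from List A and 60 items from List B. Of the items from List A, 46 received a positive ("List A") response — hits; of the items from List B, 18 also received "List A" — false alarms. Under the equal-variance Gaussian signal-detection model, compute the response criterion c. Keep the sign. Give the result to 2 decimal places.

H = 46/64 = 0.7188
FA = 18/60 = 0.3000
Φ⁻¹(H) = 0.5793
Φ⁻¹(FA) = -0.5244
c = −½·[z(H) + z(FA)] = −0.5 × (0.5793 + (-0.5244)) = -0.02745

c = -0.03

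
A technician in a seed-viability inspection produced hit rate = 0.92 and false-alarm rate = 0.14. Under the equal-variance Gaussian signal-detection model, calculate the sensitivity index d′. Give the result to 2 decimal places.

z(H) = z(0.92) = 1.405
z(FA) = z(0.14) = -1.080
d' = z(H) − z(FA) = 1.405 − (-1.080) = 2.485

d′ = 2.49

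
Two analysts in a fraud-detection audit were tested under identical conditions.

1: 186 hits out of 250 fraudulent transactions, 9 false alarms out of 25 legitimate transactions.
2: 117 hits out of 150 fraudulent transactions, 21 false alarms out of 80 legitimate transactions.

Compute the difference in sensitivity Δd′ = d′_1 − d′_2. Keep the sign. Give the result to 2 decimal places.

1: z(0.7440) = 0.656, z(0.3600) = -0.358, d' = 1.014
2: z(0.7800) = 0.772, z(0.2625) = -0.636, d' = 1.408
Δd' = d'_1 − d'_2 = 1.014 − 1.408 = -0.394
2 has the higher sensitivity.

Δd′ = -0.39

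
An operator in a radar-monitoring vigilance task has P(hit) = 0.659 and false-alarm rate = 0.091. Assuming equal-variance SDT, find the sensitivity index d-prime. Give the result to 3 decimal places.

d-prime = 1.744

Φ⁻¹(H) = 0.4097
Φ⁻¹(FA) = -1.3346
d' = z(H) − z(FA) = 0.4097 − (-1.3346) = 1.7443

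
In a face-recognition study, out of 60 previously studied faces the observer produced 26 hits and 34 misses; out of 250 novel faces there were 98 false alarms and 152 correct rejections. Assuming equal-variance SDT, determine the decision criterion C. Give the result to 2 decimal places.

H = 26/60 = 0.4333
FA = 98/250 = 0.3920
z(H) = -0.1680
z(FA) = -0.2741
c = −½·[z(H) + z(FA)] = −0.5 × (-0.1680 + (-0.2741)) = 0.22105
c > 0: the observer has a conservative response bias.

C = 0.22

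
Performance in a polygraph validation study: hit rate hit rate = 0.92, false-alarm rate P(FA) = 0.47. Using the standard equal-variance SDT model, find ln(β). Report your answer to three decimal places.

z(H) = z(0.92) = 1.4051
z(FA) = z(0.47) = -0.0753
ln β = −½·[z(H)² − z(FA)²] = −0.5 × (1.9743 − 0.0057) = -0.9843

ln β = -0.984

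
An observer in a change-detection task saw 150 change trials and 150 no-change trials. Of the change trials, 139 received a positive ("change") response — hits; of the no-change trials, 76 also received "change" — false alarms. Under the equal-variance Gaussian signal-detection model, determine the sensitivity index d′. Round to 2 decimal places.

H = 139/150 = 0.9267
FA = 76/150 = 0.5067
z(0.9267) = 1.4516, z(0.5067) = 0.0168
d' = z(H) − z(FA) = 1.4516 − 0.0168 = 1.4348

d′ = 1.43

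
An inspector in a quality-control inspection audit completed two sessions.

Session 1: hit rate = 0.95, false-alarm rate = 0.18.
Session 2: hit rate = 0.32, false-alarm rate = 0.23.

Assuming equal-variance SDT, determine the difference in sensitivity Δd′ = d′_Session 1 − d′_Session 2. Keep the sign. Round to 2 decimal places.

Session 1: z(0.95) = 1.645, z(0.18) = -0.915, d' = 2.560
Session 2: z(0.32) = -0.468, z(0.23) = -0.739, d' = 0.271
Δd' = d'_Session 1 − d'_Session 2 = 2.560 − 0.271 = 2.289
Session 1 has the higher sensitivity.

Δd′ = 2.29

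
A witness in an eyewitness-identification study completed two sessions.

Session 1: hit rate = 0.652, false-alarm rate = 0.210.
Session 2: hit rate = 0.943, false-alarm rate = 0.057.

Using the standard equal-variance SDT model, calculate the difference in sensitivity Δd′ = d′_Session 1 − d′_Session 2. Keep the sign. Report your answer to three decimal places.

Δd′ = -1.964

Session 1: z(0.652) = 0.3907, z(0.210) = -0.8064, d' = 1.1971
Session 2: z(0.943) = 1.5805, z(0.057) = -1.5805, d' = 3.1610
Δd' = d'_Session 1 − d'_Session 2 = 1.1971 − 3.1610 = -1.9639
Session 2 has the higher sensitivity.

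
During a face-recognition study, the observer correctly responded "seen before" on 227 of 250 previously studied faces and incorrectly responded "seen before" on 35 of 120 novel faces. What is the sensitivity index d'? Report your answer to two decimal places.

H = 227/250 = 0.9080
FA = 35/120 = 0.2917
z(H) = z(0.9080) = 1.3285
z(FA) = z(0.2917) = -0.5484
d' = z(H) − z(FA) = 1.3285 − (-0.5484) = 1.8769

d' = 1.88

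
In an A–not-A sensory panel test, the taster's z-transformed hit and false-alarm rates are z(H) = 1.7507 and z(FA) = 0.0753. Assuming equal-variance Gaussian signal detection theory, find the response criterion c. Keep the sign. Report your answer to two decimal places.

c = −½·[z(H) + z(FA)] = −½·(1.7507 + 0.0753) = -0.9130
c < 0: the taster has a liberal response bias.

c = -0.91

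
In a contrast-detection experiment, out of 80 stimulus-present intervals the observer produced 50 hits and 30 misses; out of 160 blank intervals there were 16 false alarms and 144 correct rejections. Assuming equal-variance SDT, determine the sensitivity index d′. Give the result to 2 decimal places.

H = 50/80 = 0.6250
FA = 16/160 = 0.1000
z(0.6250) = 0.3186, z(0.1000) = -1.2816
d' = z(H) − z(FA) = 0.3186 − (-1.2816) = 1.6002

d′ = 1.60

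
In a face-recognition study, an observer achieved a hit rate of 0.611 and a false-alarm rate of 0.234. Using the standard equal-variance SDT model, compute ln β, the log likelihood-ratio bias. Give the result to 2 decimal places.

z(0.611) = 0.282, z(0.234) = -0.726
ln β = −½·[z(H)² − z(FA)²] = −0.5 × (0.080 − 0.527) = 0.2235

ln β = 0.22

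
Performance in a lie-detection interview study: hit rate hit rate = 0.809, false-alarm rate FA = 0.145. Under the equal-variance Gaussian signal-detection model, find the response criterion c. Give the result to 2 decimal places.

z(H) = z(0.809) = 0.8742
z(FA) = z(0.145) = -1.0581
c = −½·[z(H) + z(FA)] = −0.5 × (0.8742 + (-1.0581)) = 0.09195

c = 0.09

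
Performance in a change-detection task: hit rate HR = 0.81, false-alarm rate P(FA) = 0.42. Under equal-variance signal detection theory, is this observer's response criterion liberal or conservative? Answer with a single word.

z(H) = 0.878, z(FA) = -0.202
c = −½·(z(H) + z(FA)) = -0.338
c < 0 → liberal criterion (biased toward responding “yes”).

liberal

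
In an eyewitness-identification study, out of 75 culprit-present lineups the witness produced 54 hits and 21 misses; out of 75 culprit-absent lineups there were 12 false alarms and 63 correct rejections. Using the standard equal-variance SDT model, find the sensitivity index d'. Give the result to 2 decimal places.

H = 54/75 = 0.7200
FA = 12/75 = 0.1600
z(H) = z(0.7200) = 0.583
z(FA) = z(0.1600) = -0.994
d' = z(H) − z(FA) = 0.583 − (-0.994) = 1.577

d' = 1.58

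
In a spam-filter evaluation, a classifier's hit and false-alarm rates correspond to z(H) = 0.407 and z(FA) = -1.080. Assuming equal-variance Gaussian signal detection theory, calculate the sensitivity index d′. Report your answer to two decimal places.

d′ = 1.49

d' = z(H) − z(FA) = 0.407 − (-1.080) = 1.487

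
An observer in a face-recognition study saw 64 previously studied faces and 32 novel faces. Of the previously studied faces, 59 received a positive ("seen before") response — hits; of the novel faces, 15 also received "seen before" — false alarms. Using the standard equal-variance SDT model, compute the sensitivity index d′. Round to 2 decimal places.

d′ = 1.50

H = 59/64 = 0.9219
FA = 15/32 = 0.4688
z(H) = 1.4180
z(FA) = -0.0783
d' = z(H) − z(FA) = 1.4180 − (-0.0783) = 1.4963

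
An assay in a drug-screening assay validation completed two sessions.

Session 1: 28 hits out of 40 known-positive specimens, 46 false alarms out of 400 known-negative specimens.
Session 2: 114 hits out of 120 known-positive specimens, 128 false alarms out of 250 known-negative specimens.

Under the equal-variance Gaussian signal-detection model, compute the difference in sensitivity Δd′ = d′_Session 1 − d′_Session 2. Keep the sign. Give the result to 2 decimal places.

Session 1: z(0.7000) = 0.524, z(0.1150) = -1.200, d' = 1.724
Session 2: z(0.9500) = 1.645, z(0.5120) = 0.030, d' = 1.615
Δd' = d'_Session 1 − d'_Session 2 = 1.724 − 1.615 = 0.109
Session 1 has the higher sensitivity.

Δd′ = 0.11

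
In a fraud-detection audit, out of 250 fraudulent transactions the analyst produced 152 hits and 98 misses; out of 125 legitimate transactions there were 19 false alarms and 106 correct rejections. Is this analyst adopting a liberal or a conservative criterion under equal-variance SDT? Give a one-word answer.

conservative

z(H) = 0.274, z(FA) = -1.028
c = −½·(z(H) + z(FA)) = 0.377
c > 0 → conservative criterion (biased toward responding “no”).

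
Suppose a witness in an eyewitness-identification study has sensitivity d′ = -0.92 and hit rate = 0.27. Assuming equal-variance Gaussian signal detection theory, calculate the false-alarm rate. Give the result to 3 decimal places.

z(hit rate) = z(0.27) = -0.6128
z(FA) = z(H) − d' = -0.6128 − (-0.92) = 0.3072
false-alarm rate = Φ(0.3072) = 0.6207

false-alarm rate = 0.621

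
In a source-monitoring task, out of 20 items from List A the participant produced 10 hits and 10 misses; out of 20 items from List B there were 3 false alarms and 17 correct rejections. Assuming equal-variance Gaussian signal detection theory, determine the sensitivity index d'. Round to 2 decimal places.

d' = 1.04

H = 10/20 = 0.5000
FA = 3/20 = 0.1500
z(0.5000) = 0.000, z(0.1500) = -1.036
d' = z(H) − z(FA) = 0.000 − (-1.036) = 1.036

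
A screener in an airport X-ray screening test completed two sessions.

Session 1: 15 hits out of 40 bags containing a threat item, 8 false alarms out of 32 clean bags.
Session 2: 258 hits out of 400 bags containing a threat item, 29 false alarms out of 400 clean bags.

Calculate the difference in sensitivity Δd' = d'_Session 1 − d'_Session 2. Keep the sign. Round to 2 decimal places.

Session 1: z(0.3750) = -0.319, z(0.2500) = -0.674, d' = 0.355
Session 2: z(0.6450) = 0.372, z(0.0725) = -1.457, d' = 1.829
Δd' = d'_Session 1 − d'_Session 2 = 0.355 − 1.829 = -1.474
Session 2 has the higher sensitivity.

Δd' = -1.47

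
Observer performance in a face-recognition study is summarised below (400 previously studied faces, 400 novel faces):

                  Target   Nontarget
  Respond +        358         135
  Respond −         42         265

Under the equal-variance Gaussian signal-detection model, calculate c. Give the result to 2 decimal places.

c = -0.42

H = 358/400 = 0.8950
FA = 135/400 = 0.3375
Φ⁻¹(0.8950) = 1.254, Φ⁻¹(0.3375) = -0.419
c = −½·[z(H) + z(FA)] = −0.5 × (1.254 + (-0.419)) = -0.4175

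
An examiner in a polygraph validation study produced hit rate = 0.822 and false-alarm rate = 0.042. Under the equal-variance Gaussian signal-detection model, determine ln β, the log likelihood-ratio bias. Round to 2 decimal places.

z(0.822) = 0.923, z(0.042) = -1.728
ln β = −½·[z(H)² − z(FA)²] = −0.5 × (0.852 − 2.986) = 1.067

ln β = 1.07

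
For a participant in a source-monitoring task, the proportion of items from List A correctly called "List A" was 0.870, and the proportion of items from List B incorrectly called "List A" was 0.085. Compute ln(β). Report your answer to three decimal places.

ln β = 0.307

Φ⁻¹(0.870) = 1.1264, Φ⁻¹(0.085) = -1.3722
ln β = −½·[z(H)² − z(FA)²] = −0.5 × (1.2688 − 1.8829) = 0.30705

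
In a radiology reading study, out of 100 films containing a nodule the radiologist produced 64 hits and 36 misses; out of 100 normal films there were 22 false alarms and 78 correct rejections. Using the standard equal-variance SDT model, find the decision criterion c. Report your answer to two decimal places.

c = 0.21

H = 64/100 = 0.6400
FA = 22/100 = 0.2200
Φ⁻¹(0.6400) = 0.358, Φ⁻¹(0.2200) = -0.772
c = −½·[z(H) + z(FA)] = −0.5 × (0.358 + (-0.772)) = 0.207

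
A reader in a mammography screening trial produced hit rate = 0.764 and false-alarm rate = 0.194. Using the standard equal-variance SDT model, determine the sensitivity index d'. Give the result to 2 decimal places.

d' = 1.58

Φ⁻¹(H) = Φ⁻¹(0.764) = 0.719
Φ⁻¹(FA) = Φ⁻¹(0.194) = -0.863
d' = z(H) − z(FA) = 0.719 − (-0.863) = 1.582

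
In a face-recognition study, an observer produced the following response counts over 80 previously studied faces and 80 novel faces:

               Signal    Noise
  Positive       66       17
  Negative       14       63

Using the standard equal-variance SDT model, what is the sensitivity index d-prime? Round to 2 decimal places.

H = 66/80 = 0.8250
FA = 17/80 = 0.2125
z(0.8250) = 0.9346, z(0.2125) = -0.7978
d' = z(H) − z(FA) = 0.9346 − (-0.7978) = 1.7324

d-prime = 1.73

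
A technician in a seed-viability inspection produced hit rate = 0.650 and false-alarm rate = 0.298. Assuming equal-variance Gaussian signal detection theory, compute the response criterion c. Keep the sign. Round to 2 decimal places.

z(0.650) = 0.385, z(0.298) = -0.530
c = −½·[z(H) + z(FA)] = −0.5 × (0.385 + (-0.530)) = 0.0725

c = 0.07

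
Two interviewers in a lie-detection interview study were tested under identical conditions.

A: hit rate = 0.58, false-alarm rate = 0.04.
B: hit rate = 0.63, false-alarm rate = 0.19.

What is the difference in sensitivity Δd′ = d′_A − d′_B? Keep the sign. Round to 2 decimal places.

Δd′ = 0.74

A: z(0.58) = 0.202, z(0.04) = -1.751, d' = 1.953
B: z(0.63) = 0.332, z(0.19) = -0.878, d' = 1.210
Δd' = d'_A − d'_B = 1.953 − 1.210 = 0.743
A has the higher sensitivity.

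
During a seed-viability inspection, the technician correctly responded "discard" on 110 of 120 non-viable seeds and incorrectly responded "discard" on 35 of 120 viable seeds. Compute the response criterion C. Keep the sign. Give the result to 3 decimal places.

C = -0.417

H = 110/120 = 0.9167
FA = 35/120 = 0.2917
Φ⁻¹(H) = 1.3832
Φ⁻¹(FA) = -0.5484
c = −½·[z(H) + z(FA)] = −0.5 × (1.3832 + (-0.5484)) = -0.4174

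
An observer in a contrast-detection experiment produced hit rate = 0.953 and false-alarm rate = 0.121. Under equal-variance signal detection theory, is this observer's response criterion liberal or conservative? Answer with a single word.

liberal

z(H) = 1.675, z(FA) = -1.170
c = −½·(z(H) + z(FA)) = -0.2525
c < 0 → liberal criterion (biased toward responding “yes”).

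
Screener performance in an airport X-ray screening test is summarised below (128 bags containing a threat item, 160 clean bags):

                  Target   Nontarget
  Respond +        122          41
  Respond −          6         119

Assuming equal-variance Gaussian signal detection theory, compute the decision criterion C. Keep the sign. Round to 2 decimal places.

C = -0.51

H = 122/128 = 0.9531
FA = 41/160 = 0.2562
z(H) = 1.676
z(FA) = -0.655
c = −½·[z(H) + z(FA)] = −0.5 × (1.676 + (-0.655)) = -0.5105
c < 0: the screener has a liberal response bias.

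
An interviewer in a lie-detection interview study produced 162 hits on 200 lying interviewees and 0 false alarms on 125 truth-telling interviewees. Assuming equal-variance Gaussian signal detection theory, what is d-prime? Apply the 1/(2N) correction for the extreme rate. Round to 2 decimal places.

The false-alarm rate is 0/125 = 0, so apply the 1/(2N) correction: FA → 1/(2·125) = 0.00400.
z(H) = z(0.81000) = 0.878
z(FA) = z(0.00400) = -2.652
d' = 0.878 − (-2.652) = 3.530

d-prime = 3.53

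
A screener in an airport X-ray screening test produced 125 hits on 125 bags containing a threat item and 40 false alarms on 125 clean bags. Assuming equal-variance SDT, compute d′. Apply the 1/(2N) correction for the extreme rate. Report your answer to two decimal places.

d′ = 3.12

The hit rate is 125/125 = 1, so apply the 1/(2N) correction: H → 1 − 1/(2·125) = 0.99600.
z(H) = z(0.99600) = 2.652
z(FA) = z(0.32000) = -0.468
d' = 2.652 − (-0.468) = 3.120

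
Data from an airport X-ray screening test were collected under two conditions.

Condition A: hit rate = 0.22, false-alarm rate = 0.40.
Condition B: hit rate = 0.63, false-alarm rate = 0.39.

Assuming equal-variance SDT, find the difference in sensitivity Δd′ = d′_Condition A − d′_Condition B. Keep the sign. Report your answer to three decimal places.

Condition A: z(0.22) = -0.7722, z(0.40) = -0.2533, d' = -0.5189
Condition B: z(0.63) = 0.3319, z(0.39) = -0.2793, d' = 0.6112
Δd' = d'_Condition A − d'_Condition B = -0.5189 − 0.6112 = -1.1301
Condition B has the higher sensitivity.

Δd′ = -1.130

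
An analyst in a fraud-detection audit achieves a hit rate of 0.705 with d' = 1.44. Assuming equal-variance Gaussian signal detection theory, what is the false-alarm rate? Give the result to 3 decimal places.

z(hit rate) = z(0.705) = 0.5388
z(FA) = z(H) − d' = 0.5388 − 1.44 = -0.9012
false-alarm rate = Φ(-0.9012) = 0.1837

false-alarm rate = 0.184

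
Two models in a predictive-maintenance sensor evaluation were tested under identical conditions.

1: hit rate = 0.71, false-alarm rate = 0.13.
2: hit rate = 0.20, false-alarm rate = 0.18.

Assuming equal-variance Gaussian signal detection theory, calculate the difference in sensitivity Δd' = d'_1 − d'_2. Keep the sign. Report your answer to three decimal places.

Δd' = 1.606

1: z(0.71) = 0.5534, z(0.13) = -1.1264, d' = 1.6798
2: z(0.20) = -0.8416, z(0.18) = -0.9154, d' = 0.0738
Δd' = d'_1 − d'_2 = 1.6798 − 0.0738 = 1.6060
1 has the higher sensitivity.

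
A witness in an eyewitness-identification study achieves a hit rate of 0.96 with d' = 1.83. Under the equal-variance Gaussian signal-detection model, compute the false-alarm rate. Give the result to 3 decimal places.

z(hit rate) = z(0.96) = 1.7507
z(FA) = z(H) − d' = 1.7507 − 1.83 = -0.0793
false-alarm rate = Φ(-0.0793) = 0.4684

false-alarm rate = 0.468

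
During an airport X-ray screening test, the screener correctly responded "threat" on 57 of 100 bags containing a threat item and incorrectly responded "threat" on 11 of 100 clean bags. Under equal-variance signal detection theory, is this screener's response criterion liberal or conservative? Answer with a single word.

z(H) = 0.176, z(FA) = -1.227
c = −½·(z(H) + z(FA)) = 0.5255
c > 0 → conservative criterion (biased toward responding “no”).

conservative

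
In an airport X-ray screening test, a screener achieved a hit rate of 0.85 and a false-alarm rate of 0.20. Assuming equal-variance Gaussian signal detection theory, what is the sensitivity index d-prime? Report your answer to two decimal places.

d-prime = 1.88

Φ⁻¹(H) = Φ⁻¹(0.85) = 1.036
Φ⁻¹(FA) = Φ⁻¹(0.20) = -0.842
d' = z(H) − z(FA) = 1.036 − (-0.842) = 1.878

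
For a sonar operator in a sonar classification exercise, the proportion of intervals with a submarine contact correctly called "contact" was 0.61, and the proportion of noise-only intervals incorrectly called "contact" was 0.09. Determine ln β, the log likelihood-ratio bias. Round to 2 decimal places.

z(0.61) = 0.279, z(0.09) = -1.341
ln β = −½·[z(H)² − z(FA)²] = −0.5 × (0.078 − 1.798) = 0.860

ln β = 0.86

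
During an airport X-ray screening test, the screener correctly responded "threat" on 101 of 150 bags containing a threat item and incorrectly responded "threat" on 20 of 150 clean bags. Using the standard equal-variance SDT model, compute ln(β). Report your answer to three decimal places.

ln β = 0.516

H = 101/150 = 0.6733
FA = 20/150 = 0.1333
z(H) = z(0.6733) = 0.4490
z(FA) = z(0.1333) = -1.1109
ln β = −½·[z(H)² − z(FA)²] = −0.5 × (0.2016 − 1.2341) = 0.51625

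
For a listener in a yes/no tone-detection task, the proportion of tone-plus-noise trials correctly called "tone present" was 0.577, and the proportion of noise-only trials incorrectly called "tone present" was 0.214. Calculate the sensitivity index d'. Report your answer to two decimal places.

Φ⁻¹(0.577) = 0.1942, Φ⁻¹(0.214) = -0.7926
d' = z(H) − z(FA) = 0.1942 − (-0.7926) = 0.9868

d' = 0.99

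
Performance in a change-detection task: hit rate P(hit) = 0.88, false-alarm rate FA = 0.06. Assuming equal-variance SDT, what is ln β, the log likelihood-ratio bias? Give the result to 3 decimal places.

ln β = 0.518

z(H) = 1.1750
z(FA) = -1.5548
ln β = −½·[z(H)² − z(FA)²] = −0.5 × (1.3806 − 2.4174) = 0.5184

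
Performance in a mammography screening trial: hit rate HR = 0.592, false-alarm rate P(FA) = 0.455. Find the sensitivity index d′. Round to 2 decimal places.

Φ⁻¹(H) = Φ⁻¹(0.592) = 0.2327
Φ⁻¹(FA) = Φ⁻¹(0.455) = -0.1130
d' = z(H) − z(FA) = 0.2327 − (-0.1130) = 0.3457

d′ = 0.35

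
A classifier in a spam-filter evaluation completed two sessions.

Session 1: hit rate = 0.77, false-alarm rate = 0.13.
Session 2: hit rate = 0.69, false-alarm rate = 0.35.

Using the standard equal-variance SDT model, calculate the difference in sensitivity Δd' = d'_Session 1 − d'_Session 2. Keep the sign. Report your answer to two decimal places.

Session 1: z(0.77) = 0.739, z(0.13) = -1.126, d' = 1.865
Session 2: z(0.69) = 0.496, z(0.35) = -0.385, d' = 0.881
Δd' = d'_Session 1 − d'_Session 2 = 1.865 − 0.881 = 0.984
Session 1 has the higher sensitivity.

Δd' = 0.98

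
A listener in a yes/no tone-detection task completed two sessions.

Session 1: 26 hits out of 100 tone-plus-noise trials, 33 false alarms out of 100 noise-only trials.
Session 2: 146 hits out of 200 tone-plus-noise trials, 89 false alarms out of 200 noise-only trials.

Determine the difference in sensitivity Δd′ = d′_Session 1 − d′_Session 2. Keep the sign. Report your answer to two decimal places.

Δd′ = -0.95

Session 1: z(0.2600) = -0.643, z(0.3300) = -0.440, d' = -0.203
Session 2: z(0.7300) = 0.613, z(0.4450) = -0.138, d' = 0.751
Δd' = d'_Session 1 − d'_Session 2 = -0.203 − 0.751 = -0.954
Session 2 has the higher sensitivity.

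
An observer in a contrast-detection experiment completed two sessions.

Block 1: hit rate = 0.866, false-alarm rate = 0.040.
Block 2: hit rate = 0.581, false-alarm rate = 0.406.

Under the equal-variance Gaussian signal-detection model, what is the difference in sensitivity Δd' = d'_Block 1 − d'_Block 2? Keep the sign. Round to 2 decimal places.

Δd' = 2.42

Block 1: z(0.866) = 1.108, z(0.040) = -1.751, d' = 2.859
Block 2: z(0.581) = 0.204, z(0.406) = -0.238, d' = 0.442
Δd' = d'_Block 1 − d'_Block 2 = 2.859 − 0.442 = 2.417
Block 1 has the higher sensitivity.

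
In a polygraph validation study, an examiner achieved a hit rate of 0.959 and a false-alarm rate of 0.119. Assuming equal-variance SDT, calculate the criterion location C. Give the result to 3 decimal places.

z(0.959) = 1.7392, z(0.119) = -1.1800
c = −½·[z(H) + z(FA)] = −0.5 × (1.7392 + (-1.1800)) = -0.2796

C = -0.280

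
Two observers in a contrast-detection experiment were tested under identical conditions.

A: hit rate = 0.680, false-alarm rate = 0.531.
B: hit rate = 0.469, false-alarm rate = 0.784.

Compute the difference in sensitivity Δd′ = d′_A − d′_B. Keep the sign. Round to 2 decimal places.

Δd′ = 1.25

A: z(0.680) = 0.468, z(0.531) = 0.078, d' = 0.390
B: z(0.469) = -0.078, z(0.784) = 0.786, d' = -0.864
Δd' = d'_A − d'_B = 0.390 − (-0.864) = 1.254
A has the higher sensitivity.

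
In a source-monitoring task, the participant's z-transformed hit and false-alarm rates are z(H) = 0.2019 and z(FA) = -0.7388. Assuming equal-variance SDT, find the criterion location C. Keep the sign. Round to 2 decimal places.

c = −½·[z(H) + z(FA)] = −½·(0.2019 + (-0.7388)) = 0.26845

C = 0.27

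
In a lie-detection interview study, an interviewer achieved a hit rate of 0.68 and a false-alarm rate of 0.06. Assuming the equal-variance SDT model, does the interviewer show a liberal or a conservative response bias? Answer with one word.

z(H) = 0.468, z(FA) = -1.555
c = −½·(z(H) + z(FA)) = 0.5435
c > 0 → conservative criterion (biased toward responding “no”).

conservative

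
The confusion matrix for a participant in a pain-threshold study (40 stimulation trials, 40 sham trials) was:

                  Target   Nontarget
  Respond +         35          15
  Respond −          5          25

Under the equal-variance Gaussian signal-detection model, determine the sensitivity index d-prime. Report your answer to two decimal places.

H = 35/40 = 0.8750
FA = 15/40 = 0.3750
z(0.8750) = 1.1503, z(0.3750) = -0.3186
d' = z(H) − z(FA) = 1.1503 − (-0.3186) = 1.4689

d-prime = 1.47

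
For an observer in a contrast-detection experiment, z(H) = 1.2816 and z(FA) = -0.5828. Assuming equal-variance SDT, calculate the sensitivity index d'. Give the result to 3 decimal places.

d' = 1.864

d' = z(H) − z(FA) = 1.2816 − (-0.5828) = 1.8644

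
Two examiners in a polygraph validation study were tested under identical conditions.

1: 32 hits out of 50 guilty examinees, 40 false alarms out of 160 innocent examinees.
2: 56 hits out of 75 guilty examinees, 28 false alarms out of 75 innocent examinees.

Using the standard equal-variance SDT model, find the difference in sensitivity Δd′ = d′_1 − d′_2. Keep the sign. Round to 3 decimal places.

Δd′ = 0.046

1: z(0.6400) = 0.3585, z(0.2500) = -0.6745, d' = 1.0330
2: z(0.7467) = 0.6641, z(0.3733) = -0.3231, d' = 0.9872
Δd' = d'_1 − d'_2 = 1.0330 − 0.9872 = 0.0458
1 has the higher sensitivity.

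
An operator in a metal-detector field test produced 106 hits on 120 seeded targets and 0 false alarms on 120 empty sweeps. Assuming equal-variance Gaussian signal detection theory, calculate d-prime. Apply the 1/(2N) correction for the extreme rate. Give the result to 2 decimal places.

The false-alarm rate is 0/120 = 0, so apply the 1/(2N) correction: FA → 1/(2·120) = 0.00417.
z(H) = z(0.88333) = 1.192
z(FA) = z(0.00417) = -2.638
d' = 1.192 − (-2.638) = 3.830

d-prime = 3.83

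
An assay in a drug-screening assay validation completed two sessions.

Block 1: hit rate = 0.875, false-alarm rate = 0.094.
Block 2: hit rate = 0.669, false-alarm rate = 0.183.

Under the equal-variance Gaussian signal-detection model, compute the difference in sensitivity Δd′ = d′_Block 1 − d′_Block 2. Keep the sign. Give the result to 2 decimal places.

Δd′ = 1.13

Block 1: z(0.875) = 1.150, z(0.094) = -1.317, d' = 2.467
Block 2: z(0.669) = 0.437, z(0.183) = -0.904, d' = 1.341
Δd' = d'_Block 1 − d'_Block 2 = 2.467 − 1.341 = 1.126
Block 1 has the higher sensitivity.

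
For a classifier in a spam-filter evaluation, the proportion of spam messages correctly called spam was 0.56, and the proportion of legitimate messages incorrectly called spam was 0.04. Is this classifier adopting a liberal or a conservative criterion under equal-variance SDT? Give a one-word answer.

z(H) = 0.151, z(FA) = -1.751
c = −½·(z(H) + z(FA)) = 0.800
c > 0 → conservative criterion (biased toward responding “no”).

conservative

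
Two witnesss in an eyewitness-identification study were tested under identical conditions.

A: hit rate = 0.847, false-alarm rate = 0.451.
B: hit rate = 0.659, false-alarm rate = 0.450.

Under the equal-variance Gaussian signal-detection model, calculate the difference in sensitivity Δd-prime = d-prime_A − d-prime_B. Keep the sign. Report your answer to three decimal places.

Δd-prime = 0.611

A: z(0.847) = 1.0237, z(0.451) = -0.1231, d' = 1.1468
B: z(0.659) = 0.4097, z(0.450) = -0.1257, d' = 0.5354
Δd' = d'_A − d'_B = 1.1468 − 0.5354 = 0.6114
A has the higher sensitivity.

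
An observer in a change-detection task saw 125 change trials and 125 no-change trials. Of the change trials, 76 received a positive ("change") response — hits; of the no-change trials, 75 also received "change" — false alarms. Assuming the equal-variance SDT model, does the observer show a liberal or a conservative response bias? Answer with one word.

z(H) = 0.274, z(FA) = 0.253
c = −½·(z(H) + z(FA)) = -0.2635
c < 0 → liberal criterion (biased toward responding “yes”).

liberal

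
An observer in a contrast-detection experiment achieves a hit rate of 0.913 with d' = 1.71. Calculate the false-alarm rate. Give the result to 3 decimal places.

z(hit rate) = z(0.913) = 1.3595
z(FA) = z(H) − d' = 1.3595 − 1.71 = -0.3505
false-alarm rate = Φ(-0.3505) = 0.3630

false-alarm rate = 0.363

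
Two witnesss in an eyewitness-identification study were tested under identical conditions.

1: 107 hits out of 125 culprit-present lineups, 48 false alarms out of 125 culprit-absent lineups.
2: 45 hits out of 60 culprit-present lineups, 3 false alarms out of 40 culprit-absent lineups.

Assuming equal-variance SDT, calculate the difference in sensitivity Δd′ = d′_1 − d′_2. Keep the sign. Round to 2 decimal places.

Δd′ = -0.76

1: z(0.8560) = 1.063, z(0.3840) = -0.295, d' = 1.358
2: z(0.7500) = 0.674, z(0.0750) = -1.440, d' = 2.114
Δd' = d'_1 − d'_2 = 1.358 − 2.114 = -0.756
2 has the higher sensitivity.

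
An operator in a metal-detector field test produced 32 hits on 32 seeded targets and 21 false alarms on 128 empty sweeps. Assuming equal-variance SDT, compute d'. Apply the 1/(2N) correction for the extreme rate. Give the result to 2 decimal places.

d' = 3.13

The hit rate is 32/32 = 1, so apply the 1/(2N) correction: H → 1 − 1/(2·32) = 0.98438.
z(H) = z(0.98438) = 2.154
z(FA) = z(0.16406) = -0.978
d' = 2.154 − (-0.978) = 3.132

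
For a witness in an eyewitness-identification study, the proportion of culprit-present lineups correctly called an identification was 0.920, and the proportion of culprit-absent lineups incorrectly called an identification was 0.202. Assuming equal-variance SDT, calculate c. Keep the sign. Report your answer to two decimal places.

c = -0.29

z(H) = z(0.920) = 1.405
z(FA) = z(0.202) = -0.834
c = −½·[z(H) + z(FA)] = −0.5 × (1.405 + (-0.834)) = -0.2855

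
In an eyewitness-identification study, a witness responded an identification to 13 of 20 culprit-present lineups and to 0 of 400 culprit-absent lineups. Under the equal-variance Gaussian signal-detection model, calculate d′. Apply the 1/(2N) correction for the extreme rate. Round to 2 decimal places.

The false-alarm rate is 0/400 = 0, so apply the 1/(2N) correction: FA → 1/(2·400) = 0.00125.
z(H) = z(0.65000) = 0.385
z(FA) = z(0.00125) = -3.023
d' = 0.385 − (-3.023) = 3.408

d′ = 3.41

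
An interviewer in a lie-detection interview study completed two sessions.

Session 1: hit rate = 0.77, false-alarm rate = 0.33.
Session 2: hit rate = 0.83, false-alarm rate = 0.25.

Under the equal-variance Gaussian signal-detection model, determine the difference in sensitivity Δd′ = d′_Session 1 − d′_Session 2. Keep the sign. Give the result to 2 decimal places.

Session 1: z(0.77) = 0.739, z(0.33) = -0.440, d' = 1.179
Session 2: z(0.83) = 0.954, z(0.25) = -0.674, d' = 1.628
Δd' = d'_Session 1 − d'_Session 2 = 1.179 − 1.628 = -0.449
Session 2 has the higher sensitivity.

Δd′ = -0.45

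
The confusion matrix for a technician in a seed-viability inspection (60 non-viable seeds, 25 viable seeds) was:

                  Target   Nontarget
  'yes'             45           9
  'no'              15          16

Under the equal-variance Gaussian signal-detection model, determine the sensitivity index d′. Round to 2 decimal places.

d′ = 1.03

H = 45/60 = 0.7500
FA = 9/25 = 0.3600
Φ⁻¹(H) = 0.674
Φ⁻¹(FA) = -0.358
d' = z(H) − z(FA) = 0.674 − (-0.358) = 1.032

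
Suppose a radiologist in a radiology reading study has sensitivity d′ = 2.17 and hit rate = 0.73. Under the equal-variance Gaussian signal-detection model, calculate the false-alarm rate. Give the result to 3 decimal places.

z(hit rate) = z(0.73) = 0.6128
z(FA) = z(H) − d' = 0.6128 − 2.17 = -1.5572
false-alarm rate = Φ(-1.5572) = 0.0597

false-alarm rate = 0.060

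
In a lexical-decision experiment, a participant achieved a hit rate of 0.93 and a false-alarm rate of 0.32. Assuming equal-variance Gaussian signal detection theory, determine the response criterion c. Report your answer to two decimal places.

c = -0.50

z(H) = z(0.93) = 1.476
z(FA) = z(0.32) = -0.468
c = −½·[z(H) + z(FA)] = −0.5 × (1.476 + (-0.468)) = -0.504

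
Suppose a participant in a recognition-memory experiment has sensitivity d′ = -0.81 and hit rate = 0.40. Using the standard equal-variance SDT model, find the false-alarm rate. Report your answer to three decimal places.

false-alarm rate = 0.711

z(hit rate) = z(0.40) = -0.2533
z(FA) = z(H) − d' = -0.2533 − (-0.81) = 0.5567
false-alarm rate = Φ(0.5567) = 0.7111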